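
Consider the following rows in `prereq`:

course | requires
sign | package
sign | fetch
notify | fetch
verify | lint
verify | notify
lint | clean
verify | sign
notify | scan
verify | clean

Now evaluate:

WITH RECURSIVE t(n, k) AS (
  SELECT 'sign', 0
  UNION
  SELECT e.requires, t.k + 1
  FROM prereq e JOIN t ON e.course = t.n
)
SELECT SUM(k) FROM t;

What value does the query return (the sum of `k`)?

2

Base: (sign, k=0).
Iteration 1: edges from {sign} -> (fetch, k=1), (package, k=1).
Iteration 2: no outgoing edges from {fetch,package}; recursion stops.
SUM(k) = 0 + 1 + 1 = 2.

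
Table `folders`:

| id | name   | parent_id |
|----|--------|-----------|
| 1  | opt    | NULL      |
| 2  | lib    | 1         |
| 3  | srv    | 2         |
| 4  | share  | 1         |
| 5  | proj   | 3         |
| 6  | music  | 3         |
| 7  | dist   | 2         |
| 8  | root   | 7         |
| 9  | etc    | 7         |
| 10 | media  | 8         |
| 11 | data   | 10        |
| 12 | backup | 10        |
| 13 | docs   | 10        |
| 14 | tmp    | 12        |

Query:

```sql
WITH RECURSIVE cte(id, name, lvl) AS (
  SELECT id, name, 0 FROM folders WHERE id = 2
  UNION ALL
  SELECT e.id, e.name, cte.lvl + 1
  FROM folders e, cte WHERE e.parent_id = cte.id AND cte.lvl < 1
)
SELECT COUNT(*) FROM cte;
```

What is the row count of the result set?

Base: id=2 (lib) at lvl 0.
Iteration 1: rows with parent_id in {2} -> srv (id 3, lvl 1), dist (id 7, lvl 1).
Iteration 2: lvl < 1 fails for all current rows; recursion stops.
Total rows emitted: 3.

3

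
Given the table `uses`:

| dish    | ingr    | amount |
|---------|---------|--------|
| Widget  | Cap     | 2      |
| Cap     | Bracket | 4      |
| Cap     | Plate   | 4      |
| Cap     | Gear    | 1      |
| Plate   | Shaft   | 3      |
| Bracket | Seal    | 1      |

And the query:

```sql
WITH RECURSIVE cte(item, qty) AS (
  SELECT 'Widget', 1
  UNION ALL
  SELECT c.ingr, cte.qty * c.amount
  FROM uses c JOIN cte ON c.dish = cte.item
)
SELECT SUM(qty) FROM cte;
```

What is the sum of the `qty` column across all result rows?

Base: (Widget, qty=1).
Iteration 1: components of {Widget} -> Cap = 1*2 = 2.
Iteration 2: components of {Cap} -> Bracket = 2*4 = 8, Gear = 2*1 = 2, Plate = 2*4 = 8.
Iteration 3: components of {Bracket,Gear,Plate} -> Seal = 8*1 = 8, Shaft = 8*3 = 24.
Iteration 4: no further components; recursion stops.
SUM(qty) = 1 + 2 + 8 + 8 + 2 + 8 + 24 = 53.

53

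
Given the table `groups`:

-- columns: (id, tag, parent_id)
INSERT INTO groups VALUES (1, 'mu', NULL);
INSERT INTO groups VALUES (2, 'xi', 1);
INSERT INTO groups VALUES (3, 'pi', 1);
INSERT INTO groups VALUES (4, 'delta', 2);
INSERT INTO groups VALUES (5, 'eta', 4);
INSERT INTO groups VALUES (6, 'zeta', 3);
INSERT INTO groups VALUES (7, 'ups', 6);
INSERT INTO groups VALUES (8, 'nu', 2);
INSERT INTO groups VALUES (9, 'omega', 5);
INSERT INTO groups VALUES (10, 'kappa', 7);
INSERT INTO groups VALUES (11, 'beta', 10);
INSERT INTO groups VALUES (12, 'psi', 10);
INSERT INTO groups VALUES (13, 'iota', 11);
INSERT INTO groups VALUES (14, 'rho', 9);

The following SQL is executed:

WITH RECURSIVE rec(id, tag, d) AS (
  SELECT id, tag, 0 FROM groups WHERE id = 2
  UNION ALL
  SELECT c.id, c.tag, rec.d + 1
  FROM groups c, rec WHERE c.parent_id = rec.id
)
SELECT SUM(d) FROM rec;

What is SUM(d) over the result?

Base: id=2 (xi) at d 0.
Iteration 1: rows with parent_id in {2} -> delta (id 4, d 1), nu (id 8, d 1).
Iteration 2: rows with parent_id in {4,8} -> eta (id 5, d 2).
Iteration 3: rows with parent_id in {5} -> omega (id 9, d 3).
Iteration 4: rows with parent_id in {9} -> rho (id 14, d 4).
Iteration 5: no rows with parent_id in {14}; recursion stops.
SUM(d) = 0 + 1 + 1 + 2 + 3 + 4 = 11.

11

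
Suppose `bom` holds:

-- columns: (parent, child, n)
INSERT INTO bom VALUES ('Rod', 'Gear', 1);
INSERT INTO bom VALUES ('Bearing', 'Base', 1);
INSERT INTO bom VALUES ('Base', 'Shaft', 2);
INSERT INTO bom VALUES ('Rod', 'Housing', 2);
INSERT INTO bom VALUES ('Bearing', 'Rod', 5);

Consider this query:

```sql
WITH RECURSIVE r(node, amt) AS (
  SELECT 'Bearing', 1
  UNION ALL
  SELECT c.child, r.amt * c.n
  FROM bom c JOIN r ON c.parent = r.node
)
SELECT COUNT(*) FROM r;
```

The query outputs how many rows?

6

Base: (Bearing, amt=1).
Iteration 1: components of {Bearing} -> Base = 1*1 = 1, Rod = 1*5 = 5.
Iteration 2: components of {Base,Rod} -> Gear = 5*1 = 5, Housing = 5*2 = 10, Shaft = 1*2 = 2.
Iteration 3: no further components; recursion stops.
Total rows emitted: 6.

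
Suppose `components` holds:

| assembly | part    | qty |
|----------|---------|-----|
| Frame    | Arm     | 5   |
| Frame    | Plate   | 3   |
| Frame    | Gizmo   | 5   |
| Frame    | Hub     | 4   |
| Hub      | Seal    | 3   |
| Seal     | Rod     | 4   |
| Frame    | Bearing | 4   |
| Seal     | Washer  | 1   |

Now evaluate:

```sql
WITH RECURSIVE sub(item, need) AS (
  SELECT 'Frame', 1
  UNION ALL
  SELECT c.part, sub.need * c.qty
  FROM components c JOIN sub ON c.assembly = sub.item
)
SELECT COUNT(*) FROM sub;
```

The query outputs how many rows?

9

Base: (Frame, need=1).
Iteration 1: components of {Frame} -> Arm = 1*5 = 5, Bearing = 1*4 = 4, Gizmo = 1*5 = 5, Hub = 1*4 = 4, Plate = 1*3 = 3.
Iteration 2: components of {Arm,Bearing,Gizmo,Hub,Plate} -> Seal = 4*3 = 12.
Iteration 3: components of {Seal} -> Rod = 12*4 = 48, Washer = 12*1 = 12.
Iteration 4: no further components; recursion stops.
Total rows emitted: 9.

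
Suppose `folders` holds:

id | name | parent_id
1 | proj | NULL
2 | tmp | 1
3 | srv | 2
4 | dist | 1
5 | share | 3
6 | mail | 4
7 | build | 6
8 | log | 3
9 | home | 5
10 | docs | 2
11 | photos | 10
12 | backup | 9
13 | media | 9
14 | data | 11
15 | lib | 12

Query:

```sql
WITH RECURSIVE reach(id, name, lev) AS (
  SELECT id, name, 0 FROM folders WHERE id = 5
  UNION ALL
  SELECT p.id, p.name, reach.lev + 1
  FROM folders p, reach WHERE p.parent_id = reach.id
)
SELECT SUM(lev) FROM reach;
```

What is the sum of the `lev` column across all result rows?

8

Base: id=5 (share) at lev 0.
Iteration 1: rows with parent_id in {5} -> home (id 9, lev 1).
Iteration 2: rows with parent_id in {9} -> backup (id 12, lev 2), media (id 13, lev 2).
Iteration 3: rows with parent_id in {12,13} -> lib (id 15, lev 3).
Iteration 4: no rows with parent_id in {15}; recursion stops.
SUM(lev) = 0 + 1 + 2 + 2 + 3 = 8.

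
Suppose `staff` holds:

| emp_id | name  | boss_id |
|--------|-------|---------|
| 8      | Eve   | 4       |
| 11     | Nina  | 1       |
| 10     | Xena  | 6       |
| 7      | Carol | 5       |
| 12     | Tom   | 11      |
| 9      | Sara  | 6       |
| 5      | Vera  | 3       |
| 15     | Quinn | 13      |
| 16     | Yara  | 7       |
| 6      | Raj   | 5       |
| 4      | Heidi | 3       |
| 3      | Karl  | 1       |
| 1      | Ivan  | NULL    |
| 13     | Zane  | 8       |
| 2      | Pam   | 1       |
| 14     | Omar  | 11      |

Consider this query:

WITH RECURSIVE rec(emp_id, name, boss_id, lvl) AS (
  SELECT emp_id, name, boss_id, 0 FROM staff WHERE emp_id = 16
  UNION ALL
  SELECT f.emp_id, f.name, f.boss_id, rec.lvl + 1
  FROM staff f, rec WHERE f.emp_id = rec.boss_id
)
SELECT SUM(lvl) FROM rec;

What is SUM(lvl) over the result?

Base: emp_id=16 (Yara), boss_id=7, lvl 0.
Iteration 1: join on emp_id=7 -> Carol (id 7, boss_id=5, lvl 1).
Iteration 2: join on emp_id=5 -> Vera (id 5, boss_id=3, lvl 2).
Iteration 3: join on emp_id=3 -> Karl (id 3, boss_id=1, lvl 3).
Iteration 4: join on emp_id=1 -> Ivan (id 1, boss_id=NULL, lvl 4).
Iteration 5: boss_id is NULL; no match; recursion stops.
SUM(lvl) = 0 + 1 + 2 + 3 + 4 = 10.

10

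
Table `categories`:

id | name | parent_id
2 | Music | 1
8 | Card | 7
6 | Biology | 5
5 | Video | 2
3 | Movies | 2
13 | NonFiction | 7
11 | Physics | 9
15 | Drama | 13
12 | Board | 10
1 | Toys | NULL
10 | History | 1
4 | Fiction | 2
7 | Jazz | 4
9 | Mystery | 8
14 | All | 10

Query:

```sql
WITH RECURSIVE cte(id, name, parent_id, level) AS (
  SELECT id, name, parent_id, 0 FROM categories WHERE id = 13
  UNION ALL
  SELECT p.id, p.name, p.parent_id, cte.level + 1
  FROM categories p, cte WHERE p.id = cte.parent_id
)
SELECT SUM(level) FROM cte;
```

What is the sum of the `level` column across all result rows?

Base: id=13 (NonFiction), parent_id=7, level 0.
Iteration 1: join on id=7 -> Jazz (id 7, parent_id=4, level 1).
Iteration 2: join on id=4 -> Fiction (id 4, parent_id=2, level 2).
Iteration 3: join on id=2 -> Music (id 2, parent_id=1, level 3).
Iteration 4: join on id=1 -> Toys (id 1, parent_id=NULL, level 4).
Iteration 5: parent_id is NULL; no match; recursion stops.
SUM(level) = 0 + 1 + 2 + 3 + 4 = 10.

10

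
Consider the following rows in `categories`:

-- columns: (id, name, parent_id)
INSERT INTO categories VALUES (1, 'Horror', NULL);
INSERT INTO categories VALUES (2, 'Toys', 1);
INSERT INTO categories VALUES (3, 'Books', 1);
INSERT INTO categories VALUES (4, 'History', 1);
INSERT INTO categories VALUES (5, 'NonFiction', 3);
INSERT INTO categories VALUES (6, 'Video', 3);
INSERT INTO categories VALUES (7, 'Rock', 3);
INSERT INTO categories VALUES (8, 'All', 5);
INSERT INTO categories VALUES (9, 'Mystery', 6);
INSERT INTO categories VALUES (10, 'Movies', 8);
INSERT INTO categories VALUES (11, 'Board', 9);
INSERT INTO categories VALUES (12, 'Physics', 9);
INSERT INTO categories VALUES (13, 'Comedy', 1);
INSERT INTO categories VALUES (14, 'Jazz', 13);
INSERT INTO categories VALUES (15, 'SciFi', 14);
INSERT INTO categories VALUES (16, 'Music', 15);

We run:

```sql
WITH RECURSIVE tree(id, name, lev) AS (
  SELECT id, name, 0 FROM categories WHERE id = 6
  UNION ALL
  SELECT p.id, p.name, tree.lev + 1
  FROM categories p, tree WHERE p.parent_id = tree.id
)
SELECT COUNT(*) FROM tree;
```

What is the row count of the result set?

Base: id=6 (Video) at lev 0.
Iteration 1: rows with parent_id in {6} -> Mystery (id 9, lev 1).
Iteration 2: rows with parent_id in {9} -> Board (id 11, lev 2), Physics (id 12, lev 2).
Iteration 3: no rows with parent_id in {11,12}; recursion stops.
Total rows emitted: 4.

4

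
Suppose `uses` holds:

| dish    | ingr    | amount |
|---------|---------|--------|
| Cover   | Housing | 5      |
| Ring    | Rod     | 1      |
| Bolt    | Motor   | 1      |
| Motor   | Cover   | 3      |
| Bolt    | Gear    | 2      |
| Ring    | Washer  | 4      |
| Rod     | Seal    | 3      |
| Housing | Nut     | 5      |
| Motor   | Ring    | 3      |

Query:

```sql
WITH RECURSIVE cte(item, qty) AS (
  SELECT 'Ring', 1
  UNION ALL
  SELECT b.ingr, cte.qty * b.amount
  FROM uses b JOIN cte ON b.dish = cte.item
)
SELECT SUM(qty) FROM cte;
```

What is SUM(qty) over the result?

Base: (Ring, qty=1).
Iteration 1: components of {Ring} -> Rod = 1*1 = 1, Washer = 1*4 = 4.
Iteration 2: components of {Rod,Washer} -> Seal = 1*3 = 3.
Iteration 3: no further components; recursion stops.
SUM(qty) = 1 + 1 + 4 + 3 = 9.

9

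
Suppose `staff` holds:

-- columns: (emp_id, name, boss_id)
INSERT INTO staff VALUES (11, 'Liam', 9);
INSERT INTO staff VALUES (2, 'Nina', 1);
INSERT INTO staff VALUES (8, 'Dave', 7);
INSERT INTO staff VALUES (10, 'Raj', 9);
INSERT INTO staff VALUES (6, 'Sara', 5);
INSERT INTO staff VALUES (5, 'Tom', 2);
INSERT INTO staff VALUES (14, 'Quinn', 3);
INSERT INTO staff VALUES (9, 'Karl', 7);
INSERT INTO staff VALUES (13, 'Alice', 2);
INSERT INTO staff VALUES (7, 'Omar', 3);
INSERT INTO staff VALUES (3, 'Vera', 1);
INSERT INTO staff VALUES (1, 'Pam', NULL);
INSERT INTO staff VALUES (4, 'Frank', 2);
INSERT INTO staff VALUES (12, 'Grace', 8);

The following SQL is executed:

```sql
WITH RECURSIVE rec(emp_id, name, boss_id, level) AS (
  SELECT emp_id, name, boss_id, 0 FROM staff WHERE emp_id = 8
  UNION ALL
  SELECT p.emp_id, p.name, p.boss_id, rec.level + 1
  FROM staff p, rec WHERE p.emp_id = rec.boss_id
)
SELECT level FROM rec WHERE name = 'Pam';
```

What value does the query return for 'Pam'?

Base: emp_id=8 (Dave), boss_id=7, level 0.
Iteration 1: join on emp_id=7 -> Omar (id 7, boss_id=3, level 1).
Iteration 2: join on emp_id=3 -> Vera (id 3, boss_id=1, level 2).
Iteration 3: join on emp_id=1 -> Pam (id 1, boss_id=NULL, level 3).
Iteration 4: boss_id is NULL; no match; recursion stops.

3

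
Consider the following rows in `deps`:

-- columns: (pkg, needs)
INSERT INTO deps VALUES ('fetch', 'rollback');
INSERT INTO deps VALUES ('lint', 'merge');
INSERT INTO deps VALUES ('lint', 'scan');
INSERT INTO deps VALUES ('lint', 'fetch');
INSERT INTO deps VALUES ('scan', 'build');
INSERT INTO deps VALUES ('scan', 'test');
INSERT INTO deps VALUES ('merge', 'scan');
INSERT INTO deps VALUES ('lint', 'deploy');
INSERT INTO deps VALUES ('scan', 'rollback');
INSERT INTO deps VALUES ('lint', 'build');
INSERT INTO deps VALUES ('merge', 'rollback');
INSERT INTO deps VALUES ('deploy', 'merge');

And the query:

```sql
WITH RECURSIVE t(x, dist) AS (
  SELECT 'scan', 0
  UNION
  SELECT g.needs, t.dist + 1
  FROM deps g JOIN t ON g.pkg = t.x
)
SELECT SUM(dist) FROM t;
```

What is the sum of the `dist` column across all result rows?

Base: (scan, dist=0).
Iteration 1: edges from {scan} -> (build, dist=1), (rollback, dist=1), (test, dist=1).
Iteration 2: no outgoing edges from {build,rollback,test}; recursion stops.
SUM(dist) = 0 + 1 + 1 + 1 = 3.

3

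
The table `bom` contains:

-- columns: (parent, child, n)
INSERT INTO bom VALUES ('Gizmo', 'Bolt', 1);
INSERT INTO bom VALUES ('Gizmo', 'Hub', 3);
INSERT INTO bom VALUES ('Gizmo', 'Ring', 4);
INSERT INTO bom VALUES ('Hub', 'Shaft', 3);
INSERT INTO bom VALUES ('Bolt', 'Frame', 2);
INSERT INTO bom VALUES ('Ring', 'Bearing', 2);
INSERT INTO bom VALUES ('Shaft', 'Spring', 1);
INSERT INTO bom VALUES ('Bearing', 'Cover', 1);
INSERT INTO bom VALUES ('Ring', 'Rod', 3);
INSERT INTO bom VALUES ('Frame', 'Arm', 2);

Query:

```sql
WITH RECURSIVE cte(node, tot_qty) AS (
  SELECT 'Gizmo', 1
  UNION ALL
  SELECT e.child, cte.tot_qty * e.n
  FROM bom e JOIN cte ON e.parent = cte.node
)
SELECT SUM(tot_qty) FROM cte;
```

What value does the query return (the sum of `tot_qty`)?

61

Base: (Gizmo, tot_qty=1).
Iteration 1: components of {Gizmo} -> Bolt = 1*1 = 1, Hub = 1*3 = 3, Ring = 1*4 = 4.
Iteration 2: components of {Bolt,Hub,Ring} -> Bearing = 4*2 = 8, Frame = 1*2 = 2, Rod = 4*3 = 12, Shaft = 3*3 = 9.
Iteration 3: components of {Bearing,Frame,Rod,Shaft} -> Arm = 2*2 = 4, Cover = 8*1 = 8, Spring = 9*1 = 9.
Iteration 4: no further components; recursion stops.
SUM(tot_qty) = 1 + 1 + 3 + 4 + 2 + 9 + 8 + 12 + 4 + 9 + 8 = 61.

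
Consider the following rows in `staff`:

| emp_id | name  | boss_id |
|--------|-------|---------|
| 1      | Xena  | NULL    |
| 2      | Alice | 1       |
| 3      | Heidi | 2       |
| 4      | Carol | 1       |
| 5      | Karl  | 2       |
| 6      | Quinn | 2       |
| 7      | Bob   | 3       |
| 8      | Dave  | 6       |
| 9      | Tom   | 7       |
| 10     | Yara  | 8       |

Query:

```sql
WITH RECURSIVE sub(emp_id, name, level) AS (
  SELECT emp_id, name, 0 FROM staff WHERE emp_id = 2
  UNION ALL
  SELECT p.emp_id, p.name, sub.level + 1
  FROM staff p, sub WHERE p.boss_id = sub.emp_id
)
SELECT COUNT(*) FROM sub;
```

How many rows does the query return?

8

Base: emp_id=2 (Alice) at level 0.
Iteration 1: rows with boss_id in {2} -> Heidi (id 3, level 1), Karl (id 5, level 1), Quinn (id 6, level 1).
Iteration 2: rows with boss_id in {3,5,6} -> Bob (id 7, level 2), Dave (id 8, level 2).
Iteration 3: rows with boss_id in {7,8} -> Tom (id 9, level 3), Yara (id 10, level 3).
Iteration 4: no rows with boss_id in {9,10}; recursion stops.
Total rows emitted: 8.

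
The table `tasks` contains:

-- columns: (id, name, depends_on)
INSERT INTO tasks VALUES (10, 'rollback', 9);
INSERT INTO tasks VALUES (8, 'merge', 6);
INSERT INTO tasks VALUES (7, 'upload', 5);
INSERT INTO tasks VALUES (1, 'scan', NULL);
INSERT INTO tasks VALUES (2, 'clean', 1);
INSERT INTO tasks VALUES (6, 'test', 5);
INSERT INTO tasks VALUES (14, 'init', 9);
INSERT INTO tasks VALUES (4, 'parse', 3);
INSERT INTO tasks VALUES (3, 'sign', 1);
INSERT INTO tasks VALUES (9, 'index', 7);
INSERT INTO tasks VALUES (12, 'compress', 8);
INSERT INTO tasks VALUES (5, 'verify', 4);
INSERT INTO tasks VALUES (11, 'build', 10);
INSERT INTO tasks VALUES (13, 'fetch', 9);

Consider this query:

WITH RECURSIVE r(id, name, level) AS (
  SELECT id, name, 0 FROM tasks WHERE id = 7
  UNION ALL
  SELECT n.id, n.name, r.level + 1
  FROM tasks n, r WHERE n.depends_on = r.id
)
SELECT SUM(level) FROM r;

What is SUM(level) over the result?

Base: id=7 (upload) at level 0.
Iteration 1: rows with depends_on in {7} -> index (id 9, level 1).
Iteration 2: rows with depends_on in {9} -> rollback (id 10, level 2), fetch (id 13, level 2), init (id 14, level 2).
Iteration 3: rows with depends_on in {10,13,14} -> build (id 11, level 3).
Iteration 4: no rows with depends_on in {11}; recursion stops.
SUM(level) = 0 + 1 + 2 + 2 + 2 + 3 = 10.

10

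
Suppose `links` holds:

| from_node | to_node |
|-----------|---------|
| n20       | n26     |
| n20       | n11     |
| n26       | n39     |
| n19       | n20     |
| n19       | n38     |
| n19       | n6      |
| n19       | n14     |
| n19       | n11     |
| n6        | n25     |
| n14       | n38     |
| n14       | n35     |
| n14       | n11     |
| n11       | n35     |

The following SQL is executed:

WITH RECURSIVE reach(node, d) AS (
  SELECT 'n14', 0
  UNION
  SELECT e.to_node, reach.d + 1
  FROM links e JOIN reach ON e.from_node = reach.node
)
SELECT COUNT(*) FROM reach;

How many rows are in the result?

Base: (n14, d=0).
Iteration 1: edges from {n14} -> (n11, d=1), (n35, d=1), (n38, d=1).
Iteration 2: edges from {n11,n35,n38} -> (n35, d=2).
Iteration 3: no outgoing edges from {n35}; recursion stops.
Total rows emitted: 5.

5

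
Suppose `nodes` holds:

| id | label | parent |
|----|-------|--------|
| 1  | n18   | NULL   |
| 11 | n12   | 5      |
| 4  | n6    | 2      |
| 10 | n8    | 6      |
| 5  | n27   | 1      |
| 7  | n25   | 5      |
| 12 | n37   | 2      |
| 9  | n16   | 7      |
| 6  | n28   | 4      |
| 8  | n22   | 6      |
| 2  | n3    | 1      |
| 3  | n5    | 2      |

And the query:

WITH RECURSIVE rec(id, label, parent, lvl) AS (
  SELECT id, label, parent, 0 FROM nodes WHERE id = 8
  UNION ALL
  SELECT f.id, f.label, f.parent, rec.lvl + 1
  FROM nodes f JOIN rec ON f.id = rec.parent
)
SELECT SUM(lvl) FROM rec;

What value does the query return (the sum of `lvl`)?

10

Base: id=8 (n22), parent=6, lvl 0.
Iteration 1: join on id=6 -> n28 (id 6, parent=4, lvl 1).
Iteration 2: join on id=4 -> n6 (id 4, parent=2, lvl 2).
Iteration 3: join on id=2 -> n3 (id 2, parent=1, lvl 3).
Iteration 4: join on id=1 -> n18 (id 1, parent=NULL, lvl 4).
Iteration 5: parent is NULL; no match; recursion stops.
SUM(lvl) = 0 + 1 + 2 + 3 + 4 = 10.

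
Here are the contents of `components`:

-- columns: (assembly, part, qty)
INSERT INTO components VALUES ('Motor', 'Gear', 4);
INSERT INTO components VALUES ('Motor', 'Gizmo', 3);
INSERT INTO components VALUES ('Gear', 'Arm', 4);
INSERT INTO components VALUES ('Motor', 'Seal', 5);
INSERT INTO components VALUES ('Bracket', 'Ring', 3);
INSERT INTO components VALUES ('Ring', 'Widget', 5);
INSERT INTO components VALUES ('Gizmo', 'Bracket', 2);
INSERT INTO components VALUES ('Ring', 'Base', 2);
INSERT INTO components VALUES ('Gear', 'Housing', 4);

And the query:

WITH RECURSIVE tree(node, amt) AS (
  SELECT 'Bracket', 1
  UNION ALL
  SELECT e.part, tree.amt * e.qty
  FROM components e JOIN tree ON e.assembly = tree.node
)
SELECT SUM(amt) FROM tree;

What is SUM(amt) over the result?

25

Base: (Bracket, amt=1).
Iteration 1: components of {Bracket} -> Ring = 1*3 = 3.
Iteration 2: components of {Ring} -> Base = 3*2 = 6, Widget = 3*5 = 15.
Iteration 3: no further components; recursion stops.
SUM(amt) = 1 + 3 + 15 + 6 = 25.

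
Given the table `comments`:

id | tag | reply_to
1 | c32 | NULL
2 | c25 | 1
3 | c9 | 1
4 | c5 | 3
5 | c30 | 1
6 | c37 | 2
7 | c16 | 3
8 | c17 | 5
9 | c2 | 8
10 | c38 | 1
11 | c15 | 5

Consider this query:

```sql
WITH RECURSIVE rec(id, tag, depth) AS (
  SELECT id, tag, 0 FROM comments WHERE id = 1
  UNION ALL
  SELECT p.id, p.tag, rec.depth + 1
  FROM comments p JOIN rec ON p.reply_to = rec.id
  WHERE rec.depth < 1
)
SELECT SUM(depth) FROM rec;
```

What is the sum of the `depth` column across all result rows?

4

Base: id=1 (c32) at depth 0.
Iteration 1: rows with reply_to in {1} -> c25 (id 2, depth 1), c9 (id 3, depth 1), c30 (id 5, depth 1), c38 (id 10, depth 1).
Iteration 2: depth < 1 fails for all current rows; recursion stops.
SUM(depth) = 0 + 1 + 1 + 1 + 1 = 4.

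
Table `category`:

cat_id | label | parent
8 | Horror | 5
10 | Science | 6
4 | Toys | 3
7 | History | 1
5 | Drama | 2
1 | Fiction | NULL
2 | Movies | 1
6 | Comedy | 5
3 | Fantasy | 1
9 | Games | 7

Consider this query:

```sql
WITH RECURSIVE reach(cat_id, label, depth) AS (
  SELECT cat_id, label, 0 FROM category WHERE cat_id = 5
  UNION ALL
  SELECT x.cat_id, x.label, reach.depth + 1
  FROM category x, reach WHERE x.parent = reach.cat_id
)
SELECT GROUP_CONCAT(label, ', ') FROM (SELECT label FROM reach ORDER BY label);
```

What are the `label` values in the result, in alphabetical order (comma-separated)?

Base: cat_id=5 (Drama) at depth 0.
Iteration 1: rows with parent in {5} -> Comedy (id 6, depth 1), Horror (id 8, depth 1).
Iteration 2: rows with parent in {6,8} -> Science (id 10, depth 2).
Iteration 3: no rows with parent in {10}; recursion stops.

Comedy, Drama, Horror, Science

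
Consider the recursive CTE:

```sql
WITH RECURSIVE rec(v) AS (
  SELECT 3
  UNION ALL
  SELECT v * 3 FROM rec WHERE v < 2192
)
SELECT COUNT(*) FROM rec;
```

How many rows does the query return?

8

Base: v=3.
Iteration 1: 3 < 2192 holds -> v = 3 * 3 = 9.
Iteration 2: 9 < 2192 holds -> v = 9 * 3 = 27.
Iteration 3: 27 < 2192 holds -> v = 27 * 3 = 81.
Iteration 4: 81 < 2192 holds -> v = 81 * 3 = 243.
Iteration 5: 243 < 2192 holds -> v = 243 * 3 = 729.
Iteration 6: 729 < 2192 holds -> v = 729 * 3 = 2187.
Iteration 7: 2187 < 2192 holds -> v = 2187 * 3 = 6561.
Iteration 8: 6561 < 2192 fails; recursion stops.
Total rows emitted: 8.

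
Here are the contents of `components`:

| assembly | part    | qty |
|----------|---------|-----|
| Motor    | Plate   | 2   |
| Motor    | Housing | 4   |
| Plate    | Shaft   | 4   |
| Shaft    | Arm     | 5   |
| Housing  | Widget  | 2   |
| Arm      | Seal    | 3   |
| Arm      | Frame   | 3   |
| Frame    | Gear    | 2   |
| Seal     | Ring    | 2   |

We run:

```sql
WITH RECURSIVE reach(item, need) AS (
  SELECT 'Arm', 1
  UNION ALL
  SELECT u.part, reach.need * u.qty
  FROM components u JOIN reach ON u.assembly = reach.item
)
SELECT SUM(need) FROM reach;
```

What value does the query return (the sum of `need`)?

Base: (Arm, need=1).
Iteration 1: components of {Arm} -> Frame = 1*3 = 3, Seal = 1*3 = 3.
Iteration 2: components of {Frame,Seal} -> Gear = 3*2 = 6, Ring = 3*2 = 6.
Iteration 3: no further components; recursion stops.
SUM(need) = 1 + 3 + 3 + 6 + 6 = 19.

19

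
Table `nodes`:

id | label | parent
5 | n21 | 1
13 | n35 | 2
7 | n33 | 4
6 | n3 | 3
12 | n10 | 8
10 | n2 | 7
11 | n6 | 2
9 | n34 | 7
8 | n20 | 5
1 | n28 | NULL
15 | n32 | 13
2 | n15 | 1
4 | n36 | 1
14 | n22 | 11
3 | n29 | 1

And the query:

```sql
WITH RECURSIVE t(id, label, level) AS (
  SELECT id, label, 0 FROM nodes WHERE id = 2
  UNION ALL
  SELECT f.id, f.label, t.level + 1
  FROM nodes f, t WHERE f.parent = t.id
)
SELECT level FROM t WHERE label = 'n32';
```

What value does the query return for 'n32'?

2

Base: id=2 (n15) at level 0.
Iteration 1: rows with parent in {2} -> n6 (id 11, level 1), n35 (id 13, level 1).
Iteration 2: rows with parent in {11,13} -> n22 (id 14, level 2), n32 (id 15, level 2).
Iteration 3: no rows with parent in {14,15}; recursion stops.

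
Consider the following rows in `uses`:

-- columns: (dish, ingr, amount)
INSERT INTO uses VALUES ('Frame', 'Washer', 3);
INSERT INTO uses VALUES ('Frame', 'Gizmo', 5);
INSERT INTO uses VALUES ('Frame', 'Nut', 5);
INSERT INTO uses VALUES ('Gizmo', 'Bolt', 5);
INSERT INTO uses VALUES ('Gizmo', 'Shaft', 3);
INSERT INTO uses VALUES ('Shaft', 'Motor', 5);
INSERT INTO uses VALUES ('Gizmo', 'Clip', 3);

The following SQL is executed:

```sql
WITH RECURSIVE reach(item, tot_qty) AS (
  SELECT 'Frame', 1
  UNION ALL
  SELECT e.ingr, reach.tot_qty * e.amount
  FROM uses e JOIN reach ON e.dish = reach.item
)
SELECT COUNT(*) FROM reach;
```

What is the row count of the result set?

Base: (Frame, tot_qty=1).
Iteration 1: components of {Frame} -> Gizmo = 1*5 = 5, Nut = 1*5 = 5, Washer = 1*3 = 3.
Iteration 2: components of {Gizmo,Nut,Washer} -> Bolt = 5*5 = 25, Clip = 5*3 = 15, Shaft = 5*3 = 15.
Iteration 3: components of {Bolt,Clip,Shaft} -> Motor = 15*5 = 75.
Iteration 4: no further components; recursion stops.
Total rows emitted: 8.

8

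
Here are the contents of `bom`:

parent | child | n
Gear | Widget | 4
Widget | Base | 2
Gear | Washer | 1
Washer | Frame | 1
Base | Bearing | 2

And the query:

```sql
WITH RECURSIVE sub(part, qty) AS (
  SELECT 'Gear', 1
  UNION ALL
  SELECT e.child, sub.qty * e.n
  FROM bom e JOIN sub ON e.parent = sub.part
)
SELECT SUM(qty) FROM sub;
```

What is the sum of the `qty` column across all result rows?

Base: (Gear, qty=1).
Iteration 1: components of {Gear} -> Washer = 1*1 = 1, Widget = 1*4 = 4.
Iteration 2: components of {Washer,Widget} -> Base = 4*2 = 8, Frame = 1*1 = 1.
Iteration 3: components of {Base,Frame} -> Bearing = 8*2 = 16.
Iteration 4: no further components; recursion stops.
SUM(qty) = 1 + 4 + 1 + 8 + 1 + 16 = 31.

31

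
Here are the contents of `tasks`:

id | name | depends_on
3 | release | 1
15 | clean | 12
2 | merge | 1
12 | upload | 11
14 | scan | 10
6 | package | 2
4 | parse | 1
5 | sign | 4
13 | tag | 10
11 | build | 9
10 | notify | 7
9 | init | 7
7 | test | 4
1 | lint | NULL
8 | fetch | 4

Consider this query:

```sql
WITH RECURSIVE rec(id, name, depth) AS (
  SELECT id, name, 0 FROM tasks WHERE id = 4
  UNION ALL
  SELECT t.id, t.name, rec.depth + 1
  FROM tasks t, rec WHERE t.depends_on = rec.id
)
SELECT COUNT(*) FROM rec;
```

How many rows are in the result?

Base: id=4 (parse) at depth 0.
Iteration 1: rows with depends_on in {4} -> sign (id 5, depth 1), test (id 7, depth 1), fetch (id 8, depth 1).
Iteration 2: rows with depends_on in {5,7,8} -> init (id 9, depth 2), notify (id 10, depth 2).
Iteration 3: rows with depends_on in {9,10} -> build (id 11, depth 3), tag (id 13, depth 3), scan (id 14, depth 3).
Iteration 4: rows with depends_on in {11,13,14} -> upload (id 12, depth 4).
Iteration 5: rows with depends_on in {12} -> clean (id 15, depth 5).
Iteration 6: no rows with depends_on in {15}; recursion stops.
Total rows emitted: 11.

11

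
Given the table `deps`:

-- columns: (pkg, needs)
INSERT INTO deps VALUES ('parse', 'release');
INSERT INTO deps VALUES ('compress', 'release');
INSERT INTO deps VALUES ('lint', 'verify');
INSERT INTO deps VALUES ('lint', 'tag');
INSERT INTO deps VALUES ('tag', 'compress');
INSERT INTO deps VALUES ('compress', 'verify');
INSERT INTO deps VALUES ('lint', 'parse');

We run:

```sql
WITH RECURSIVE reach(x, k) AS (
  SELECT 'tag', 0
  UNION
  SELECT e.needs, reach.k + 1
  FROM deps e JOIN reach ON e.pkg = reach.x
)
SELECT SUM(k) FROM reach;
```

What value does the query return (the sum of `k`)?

Base: (tag, k=0).
Iteration 1: edges from {tag} -> (compress, k=1).
Iteration 2: edges from {compress} -> (release, k=2), (verify, k=2).
Iteration 3: no outgoing edges from {release,verify}; recursion stops.
SUM(k) = 0 + 1 + 2 + 2 = 5.

5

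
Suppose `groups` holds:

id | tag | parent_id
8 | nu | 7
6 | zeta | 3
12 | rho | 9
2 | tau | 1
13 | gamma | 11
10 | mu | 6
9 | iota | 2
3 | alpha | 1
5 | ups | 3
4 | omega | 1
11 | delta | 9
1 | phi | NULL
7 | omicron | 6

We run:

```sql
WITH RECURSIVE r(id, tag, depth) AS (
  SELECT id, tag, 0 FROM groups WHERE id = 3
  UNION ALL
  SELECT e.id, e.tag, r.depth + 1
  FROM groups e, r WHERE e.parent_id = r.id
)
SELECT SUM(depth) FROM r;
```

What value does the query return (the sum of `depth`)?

Base: id=3 (alpha) at depth 0.
Iteration 1: rows with parent_id in {3} -> ups (id 5, depth 1), zeta (id 6, depth 1).
Iteration 2: rows with parent_id in {5,6} -> omicron (id 7, depth 2), mu (id 10, depth 2).
Iteration 3: rows with parent_id in {7,10} -> nu (id 8, depth 3).
Iteration 4: no rows with parent_id in {8}; recursion stops.
SUM(depth) = 0 + 1 + 1 + 2 + 2 + 3 = 9.

9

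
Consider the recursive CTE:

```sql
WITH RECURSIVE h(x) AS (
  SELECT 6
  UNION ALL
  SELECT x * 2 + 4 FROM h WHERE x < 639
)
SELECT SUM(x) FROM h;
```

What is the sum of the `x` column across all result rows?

2518

Base: x=6.
Iteration 1: 6 < 639 holds -> x = 6 * 2 + 4 = 16.
Iteration 2: 16 < 639 holds -> x = 16 * 2 + 4 = 36.
Iteration 3: 36 < 639 holds -> x = 36 * 2 + 4 = 76.
Iteration 4: 76 < 639 holds -> x = 76 * 2 + 4 = 156.
Iteration 5: 156 < 639 holds -> x = 156 * 2 + 4 = 316.
Iteration 6: 316 < 639 holds -> x = 316 * 2 + 4 = 636.
Iteration 7: 636 < 639 holds -> x = 636 * 2 + 4 = 1276.
Iteration 8: 1276 < 639 fails; recursion stops.
SUM(x) = 6 + 16 + 36 + 76 + 156 + 316 + 636 + 1276 = 2518.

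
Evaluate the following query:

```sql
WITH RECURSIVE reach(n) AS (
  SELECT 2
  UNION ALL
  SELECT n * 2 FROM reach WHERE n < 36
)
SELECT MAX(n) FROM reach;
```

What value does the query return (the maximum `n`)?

64

Base: n=2.
Iteration 1: 2 < 36 holds -> n = 2 * 2 = 4.
Iteration 2: 4 < 36 holds -> n = 4 * 2 = 8.
Iteration 3: 8 < 36 holds -> n = 8 * 2 = 16.
Iteration 4: 16 < 36 holds -> n = 16 * 2 = 32.
Iteration 5: 32 < 36 holds -> n = 32 * 2 = 64.
Iteration 6: 64 < 36 fails; recursion stops.
n values: 2, 4, 8, 16, 32, 64; the maximum is 64.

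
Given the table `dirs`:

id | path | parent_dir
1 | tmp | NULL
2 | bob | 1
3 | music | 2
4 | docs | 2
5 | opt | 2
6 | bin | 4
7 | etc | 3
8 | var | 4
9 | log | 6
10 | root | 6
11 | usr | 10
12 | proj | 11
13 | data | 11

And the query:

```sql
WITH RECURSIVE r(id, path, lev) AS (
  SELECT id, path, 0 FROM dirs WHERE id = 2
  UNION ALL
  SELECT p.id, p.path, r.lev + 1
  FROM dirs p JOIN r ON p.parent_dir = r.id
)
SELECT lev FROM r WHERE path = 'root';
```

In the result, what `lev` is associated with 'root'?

3

Base: id=2 (bob) at lev 0.
Iteration 1: rows with parent_dir in {2} -> music (id 3, lev 1), docs (id 4, lev 1), opt (id 5, lev 1).
Iteration 2: rows with parent_dir in {3,4,5} -> bin (id 6, lev 2), etc (id 7, lev 2), var (id 8, lev 2).
Iteration 3: rows with parent_dir in {6,7,8} -> log (id 9, lev 3), root (id 10, lev 3).
Iteration 4: rows with parent_dir in {9,10} -> usr (id 11, lev 4).
Iteration 5: rows with parent_dir in {11} -> proj (id 12, lev 5), data (id 13, lev 5).
Iteration 6: no rows with parent_dir in {12,13}; recursion stops.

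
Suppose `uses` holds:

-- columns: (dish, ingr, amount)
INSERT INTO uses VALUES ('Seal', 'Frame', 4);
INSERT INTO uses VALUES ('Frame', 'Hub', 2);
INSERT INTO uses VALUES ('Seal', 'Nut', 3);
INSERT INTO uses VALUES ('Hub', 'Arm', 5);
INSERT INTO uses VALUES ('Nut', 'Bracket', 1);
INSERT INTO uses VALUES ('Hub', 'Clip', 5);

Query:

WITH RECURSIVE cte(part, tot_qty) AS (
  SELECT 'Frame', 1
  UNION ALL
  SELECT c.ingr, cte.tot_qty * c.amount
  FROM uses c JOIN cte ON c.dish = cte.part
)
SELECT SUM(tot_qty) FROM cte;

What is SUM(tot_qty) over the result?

Base: (Frame, tot_qty=1).
Iteration 1: components of {Frame} -> Hub = 1*2 = 2.
Iteration 2: components of {Hub} -> Arm = 2*5 = 10, Clip = 2*5 = 10.
Iteration 3: no further components; recursion stops.
SUM(tot_qty) = 1 + 2 + 10 + 10 = 23.

23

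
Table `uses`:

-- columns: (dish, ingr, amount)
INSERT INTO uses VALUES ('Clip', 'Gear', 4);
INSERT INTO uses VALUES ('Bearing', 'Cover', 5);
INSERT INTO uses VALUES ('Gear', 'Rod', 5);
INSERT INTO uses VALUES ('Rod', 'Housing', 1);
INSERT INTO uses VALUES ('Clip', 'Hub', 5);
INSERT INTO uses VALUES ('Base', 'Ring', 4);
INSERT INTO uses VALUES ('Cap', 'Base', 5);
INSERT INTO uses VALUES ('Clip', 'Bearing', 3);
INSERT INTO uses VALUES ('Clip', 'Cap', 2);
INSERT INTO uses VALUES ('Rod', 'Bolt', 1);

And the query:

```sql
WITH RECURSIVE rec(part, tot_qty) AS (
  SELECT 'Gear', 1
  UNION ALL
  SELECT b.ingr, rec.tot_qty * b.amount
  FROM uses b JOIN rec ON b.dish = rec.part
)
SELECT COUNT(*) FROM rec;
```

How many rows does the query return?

4

Base: (Gear, tot_qty=1).
Iteration 1: components of {Gear} -> Rod = 1*5 = 5.
Iteration 2: components of {Rod} -> Bolt = 5*1 = 5, Housing = 5*1 = 5.
Iteration 3: no further components; recursion stops.
Total rows emitted: 4.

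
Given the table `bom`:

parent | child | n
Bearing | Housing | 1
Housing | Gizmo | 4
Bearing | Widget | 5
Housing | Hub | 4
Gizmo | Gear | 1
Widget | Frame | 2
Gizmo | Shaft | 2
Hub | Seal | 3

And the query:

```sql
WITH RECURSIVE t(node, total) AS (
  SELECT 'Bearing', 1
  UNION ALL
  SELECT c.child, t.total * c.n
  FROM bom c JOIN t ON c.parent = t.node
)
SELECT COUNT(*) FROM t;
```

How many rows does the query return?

9

Base: (Bearing, total=1).
Iteration 1: components of {Bearing} -> Housing = 1*1 = 1, Widget = 1*5 = 5.
Iteration 2: components of {Housing,Widget} -> Frame = 5*2 = 10, Gizmo = 1*4 = 4, Hub = 1*4 = 4.
Iteration 3: components of {Frame,Gizmo,Hub} -> Gear = 4*1 = 4, Seal = 4*3 = 12, Shaft = 4*2 = 8.
Iteration 4: no further components; recursion stops.
Total rows emitted: 9.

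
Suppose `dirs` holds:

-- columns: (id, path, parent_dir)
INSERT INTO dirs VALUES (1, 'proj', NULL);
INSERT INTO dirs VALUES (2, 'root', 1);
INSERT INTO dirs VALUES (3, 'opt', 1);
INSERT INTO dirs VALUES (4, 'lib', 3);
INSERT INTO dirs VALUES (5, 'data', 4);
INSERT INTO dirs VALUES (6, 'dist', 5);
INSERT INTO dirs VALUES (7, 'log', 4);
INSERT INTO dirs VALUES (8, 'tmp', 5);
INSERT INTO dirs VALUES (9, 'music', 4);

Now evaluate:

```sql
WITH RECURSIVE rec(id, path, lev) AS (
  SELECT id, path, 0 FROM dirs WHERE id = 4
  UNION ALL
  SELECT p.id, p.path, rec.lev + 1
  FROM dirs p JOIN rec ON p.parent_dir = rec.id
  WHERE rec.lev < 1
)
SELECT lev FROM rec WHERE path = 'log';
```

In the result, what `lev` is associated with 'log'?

1

Base: id=4 (lib) at lev 0.
Iteration 1: rows with parent_dir in {4} -> data (id 5, lev 1), log (id 7, lev 1), music (id 9, lev 1).
Iteration 2: lev < 1 fails for all current rows; recursion stops.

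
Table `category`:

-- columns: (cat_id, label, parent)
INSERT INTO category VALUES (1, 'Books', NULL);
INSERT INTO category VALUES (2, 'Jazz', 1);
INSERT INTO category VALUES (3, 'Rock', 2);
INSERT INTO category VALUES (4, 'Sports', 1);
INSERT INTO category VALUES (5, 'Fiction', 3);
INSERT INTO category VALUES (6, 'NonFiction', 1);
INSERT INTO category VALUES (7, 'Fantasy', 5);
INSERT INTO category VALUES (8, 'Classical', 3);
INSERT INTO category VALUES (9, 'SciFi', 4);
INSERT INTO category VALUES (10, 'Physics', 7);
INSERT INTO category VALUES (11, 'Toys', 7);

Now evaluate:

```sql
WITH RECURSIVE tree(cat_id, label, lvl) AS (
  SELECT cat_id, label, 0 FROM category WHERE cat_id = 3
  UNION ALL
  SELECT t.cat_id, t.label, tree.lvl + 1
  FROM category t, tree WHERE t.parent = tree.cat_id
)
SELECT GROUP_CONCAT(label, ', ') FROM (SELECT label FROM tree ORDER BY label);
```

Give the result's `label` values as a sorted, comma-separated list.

Base: cat_id=3 (Rock) at lvl 0.
Iteration 1: rows with parent in {3} -> Fiction (id 5, lvl 1), Classical (id 8, lvl 1).
Iteration 2: rows with parent in {5,8} -> Fantasy (id 7, lvl 2).
Iteration 3: rows with parent in {7} -> Physics (id 10, lvl 3), Toys (id 11, lvl 3).
Iteration 4: no rows with parent in {10,11}; recursion stops.

Classical, Fantasy, Fiction, Physics, Rock, Toys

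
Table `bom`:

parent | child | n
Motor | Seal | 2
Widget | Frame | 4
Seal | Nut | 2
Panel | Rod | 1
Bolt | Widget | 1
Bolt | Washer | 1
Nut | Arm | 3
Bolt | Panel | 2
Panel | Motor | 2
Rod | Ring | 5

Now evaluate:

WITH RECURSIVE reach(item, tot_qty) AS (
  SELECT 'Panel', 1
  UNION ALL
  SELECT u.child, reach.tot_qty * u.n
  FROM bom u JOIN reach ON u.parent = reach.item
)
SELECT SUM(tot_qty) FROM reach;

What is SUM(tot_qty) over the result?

45

Base: (Panel, tot_qty=1).
Iteration 1: components of {Panel} -> Motor = 1*2 = 2, Rod = 1*1 = 1.
Iteration 2: components of {Motor,Rod} -> Ring = 1*5 = 5, Seal = 2*2 = 4.
Iteration 3: components of {Ring,Seal} -> Nut = 4*2 = 8.
Iteration 4: components of {Nut} -> Arm = 8*3 = 24.
Iteration 5: no further components; recursion stops.
SUM(tot_qty) = 1 + 2 + 1 + 4 + 5 + 8 + 24 = 45.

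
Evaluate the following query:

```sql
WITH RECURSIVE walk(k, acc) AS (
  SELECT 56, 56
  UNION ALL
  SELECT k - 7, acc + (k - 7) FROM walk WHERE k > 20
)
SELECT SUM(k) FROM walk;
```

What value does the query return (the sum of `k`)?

245

Base: k=56, acc=56.
Iteration 1: 56 > 20 holds -> k = 56 - 7 = 49, acc = 56 + 49 = 105.
Iteration 2: 49 > 20 holds -> k = 49 - 7 = 42, acc = 105 + 42 = 147.
Iteration 3: 42 > 20 holds -> k = 42 - 7 = 35, acc = 147 + 35 = 182.
Iteration 4: 35 > 20 holds -> k = 35 - 7 = 28, acc = 182 + 28 = 210.
Iteration 5: 28 > 20 holds -> k = 28 - 7 = 21, acc = 210 + 21 = 231.
Iteration 6: 21 > 20 holds -> k = 21 - 7 = 14, acc = 231 + 14 = 245.
Iteration 7: 14 > 20 fails; recursion stops.
SUM(k) = 56 + 49 + 42 + 35 + 28 + 21 + 14 = 245.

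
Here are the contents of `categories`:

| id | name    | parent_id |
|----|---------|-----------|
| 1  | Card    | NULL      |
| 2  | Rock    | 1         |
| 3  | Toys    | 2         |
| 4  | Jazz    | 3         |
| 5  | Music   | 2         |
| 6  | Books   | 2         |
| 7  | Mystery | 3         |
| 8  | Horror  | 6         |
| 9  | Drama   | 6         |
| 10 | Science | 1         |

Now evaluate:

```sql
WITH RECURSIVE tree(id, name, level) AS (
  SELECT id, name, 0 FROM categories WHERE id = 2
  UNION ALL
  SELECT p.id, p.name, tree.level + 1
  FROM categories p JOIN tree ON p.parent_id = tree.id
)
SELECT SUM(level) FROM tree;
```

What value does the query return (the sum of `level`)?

11

Base: id=2 (Rock) at level 0.
Iteration 1: rows with parent_id in {2} -> Toys (id 3, level 1), Music (id 5, level 1), Books (id 6, level 1).
Iteration 2: rows with parent_id in {3,5,6} -> Jazz (id 4, level 2), Mystery (id 7, level 2), Horror (id 8, level 2), Drama (id 9, level 2).
Iteration 3: no rows with parent_id in {4,7,8,9}; recursion stops.
SUM(level) = 0 + 1 + 1 + 1 + 2 + 2 + 2 + 2 = 11.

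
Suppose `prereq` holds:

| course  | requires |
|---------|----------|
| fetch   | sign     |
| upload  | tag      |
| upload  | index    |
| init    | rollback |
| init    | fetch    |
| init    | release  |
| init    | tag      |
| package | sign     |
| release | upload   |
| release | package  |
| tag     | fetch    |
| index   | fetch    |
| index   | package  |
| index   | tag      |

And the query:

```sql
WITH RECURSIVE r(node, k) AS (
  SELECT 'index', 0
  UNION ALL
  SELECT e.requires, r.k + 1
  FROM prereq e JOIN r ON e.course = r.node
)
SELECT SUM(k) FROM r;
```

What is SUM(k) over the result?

12

Base: (index, k=0).
Iteration 1: edges from {index} -> (fetch, k=1), (package, k=1), (tag, k=1).
Iteration 2: edges from {fetch,package,tag} -> (fetch, k=2), (sign, k=2) x2. [UNION ALL keeps all 3 new rows, including repeats]
Iteration 3: edges from {fetch,sign} -> (sign, k=3).
Iteration 4: no outgoing edges from {sign}; recursion stops.
SUM(k) = 0 + 1 + 1 + 1 + 2 + 2 + 2 + 3 = 12.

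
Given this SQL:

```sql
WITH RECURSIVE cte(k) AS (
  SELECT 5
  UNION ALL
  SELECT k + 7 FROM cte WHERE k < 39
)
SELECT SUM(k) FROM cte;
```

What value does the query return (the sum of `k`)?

135

Base: k=5.
Iteration 1: 5 < 39 holds -> k = 5 + 7 = 12.
Iteration 2: 12 < 39 holds -> k = 12 + 7 = 19.
Iteration 3: 19 < 39 holds -> k = 19 + 7 = 26.
Iteration 4: 26 < 39 holds -> k = 26 + 7 = 33.
Iteration 5: 33 < 39 holds -> k = 33 + 7 = 40.
Iteration 6: 40 < 39 fails; recursion stops.
SUM(k) = 5 + 12 + 19 + 26 + 33 + 40 = 135.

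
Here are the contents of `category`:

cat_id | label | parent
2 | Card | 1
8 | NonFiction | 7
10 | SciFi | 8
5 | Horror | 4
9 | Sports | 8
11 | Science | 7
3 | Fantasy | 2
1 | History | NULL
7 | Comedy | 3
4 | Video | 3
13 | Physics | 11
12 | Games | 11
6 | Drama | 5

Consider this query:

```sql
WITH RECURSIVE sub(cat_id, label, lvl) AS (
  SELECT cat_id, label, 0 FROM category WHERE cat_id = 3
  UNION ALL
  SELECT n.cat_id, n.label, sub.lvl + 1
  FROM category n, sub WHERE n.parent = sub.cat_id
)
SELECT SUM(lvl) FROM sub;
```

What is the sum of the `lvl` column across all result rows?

23

Base: cat_id=3 (Fantasy) at lvl 0.
Iteration 1: rows with parent in {3} -> Video (id 4, lvl 1), Comedy (id 7, lvl 1).
Iteration 2: rows with parent in {4,7} -> Horror (id 5, lvl 2), NonFiction (id 8, lvl 2), Science (id 11, lvl 2).
Iteration 3: rows with parent in {5,8,11} -> Drama (id 6, lvl 3), Sports (id 9, lvl 3), SciFi (id 10, lvl 3), Games (id 12, lvl 3), Physics (id 13, lvl 3).
Iteration 4: no rows with parent in {6,9,10,12,13}; recursion stops.
SUM(lvl) = 0 + 1 + 1 + 2 + 2 + 2 + 3 + 3 + 3 + 3 + 3 = 23.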